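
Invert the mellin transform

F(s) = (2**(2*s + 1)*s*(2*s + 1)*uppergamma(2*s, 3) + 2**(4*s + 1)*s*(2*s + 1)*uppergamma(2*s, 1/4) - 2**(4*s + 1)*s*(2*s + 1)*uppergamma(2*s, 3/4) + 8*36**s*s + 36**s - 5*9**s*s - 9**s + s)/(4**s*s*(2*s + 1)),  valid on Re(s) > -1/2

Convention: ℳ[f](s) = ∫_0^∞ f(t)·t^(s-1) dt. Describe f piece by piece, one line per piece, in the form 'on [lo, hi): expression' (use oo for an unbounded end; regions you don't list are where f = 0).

on [0, 1/4): sqrt(t)
on [1/4, 9/4): exp(-sqrt(t)/2)
on [9/4, 9): sqrt(t) + 1
on [9, oo): exp(-sqrt(t))

invert the power substitution to get t on [0, 1/2); exp(-t/2) on [1/2, 3/2); t + 1 on [3/2, 3); …
split f at 1/4, 9/4, 9: ℳ[f](s) collects 4 kernel integrals
between 0 and 1/4 the integrand is sqrt(t)·t^(s-1)
over [1/4, 9/4), the kernel integral of exp(-sqrt(t)/2) enters the sum
∫ over [9/4, 9) of (sqrt(t) + 1)·t^(s-1) joins the sum
segment [9, ∞) carries exp(-sqrt(t)); integrate it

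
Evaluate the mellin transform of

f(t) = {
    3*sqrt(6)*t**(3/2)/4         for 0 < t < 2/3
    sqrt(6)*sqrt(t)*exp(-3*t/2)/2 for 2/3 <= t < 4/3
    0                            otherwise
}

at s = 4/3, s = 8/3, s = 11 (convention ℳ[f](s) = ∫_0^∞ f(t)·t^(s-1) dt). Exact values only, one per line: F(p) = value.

reversing the common scale on t: t**(3/2) on [0, 1); sqrt(t)*exp(-t) on [1, 2)
strip the shared t-power: t on [0, 1); exp(-t) on [1, 2)
slice at 2/3, transform all 2 pieces, and sum them
on [0, 2/3): add ∫ 3*sqrt(6)*t**(3/2)/4·t^(s-1) dt
segment 2/3 to 4/3 holds sqrt(6)*sqrt(t)*exp(-3*t/2)/2; add its integral

F(4/3) = 2*18**(1/3)*(-17*uppergamma(11/6, 2) + 6 + 17*uppergamma(11/6, 1))/153
F(8/3) = 4*12**(1/3)*(-25*uppergamma(19/6, 2) + 6 + 25*uppergamma(19/6, 1))/675
F(11) = (-3038394058550*sqrt(2) + (-343732764375*sqrt(pi)*erfc(sqrt(2)) + 4096 + 343732764375*sqrt(pi)*erfc(1))*exp(2) + 1395608963450*E)*exp(-2)/4428675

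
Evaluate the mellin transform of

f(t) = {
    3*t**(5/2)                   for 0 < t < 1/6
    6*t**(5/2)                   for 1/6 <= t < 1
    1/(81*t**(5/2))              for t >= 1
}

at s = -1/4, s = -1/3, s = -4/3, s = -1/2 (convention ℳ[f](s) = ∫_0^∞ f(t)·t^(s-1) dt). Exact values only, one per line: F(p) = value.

the shared t-power comes off first: 3*t**2 on [0, 1/6); 6*t**2 on [1/6, 1); 1/(81*t**3) on [1, ∞)
back out the shared t-power: 3*t on [0, 1/6); 6*t on [1/6, 1); 1/(81*t**4) on [1, ∞)
reversing the common scale on t: t on [0, 1/2); 2*t on [1/2, 3); t**(-4) on [3, ∞)
summing 3 kernel integrals split by 1/6, 1 yields ℳ[f](s)
the [0, 1/6) slice contributes ∫ 3*t**(5/2)·t^(s-1) dt
on [1/6, 1) integrate f = 6*t**(5/2) against the kernel
segment 1 to ∞ holds 1/(81*t**(5/2)); add its integral

F(-1/4) = 2380/891 - 6**(3/4)/162
F(-1/3) = 16550/5967 - 6**(5/6)/156
F(-4/3) = 22370/4347 - 6**(5/6)/14
F(-1/2) = 5759/1944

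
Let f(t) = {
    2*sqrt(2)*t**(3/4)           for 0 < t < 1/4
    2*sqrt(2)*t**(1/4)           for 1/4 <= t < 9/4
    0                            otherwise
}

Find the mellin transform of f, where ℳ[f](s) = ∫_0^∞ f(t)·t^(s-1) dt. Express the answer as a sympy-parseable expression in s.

4*(2*3**(2*s + 1/2)*(4*s + 3) - 4*s - 5)/(4**s*(4*s + 1)*(4*s + 3))
  Re(s) > -3/4

back out the power substitution: 2*sqrt(2)*t**(3/2) on [0, 1/2); 2*sqrt(2)*sqrt(t) on [1/2, 3/2)
invert the common scale on t to get t**(3/2) on [0, 1); 2*sqrt(t) on [1, 3)
summing 2 kernel integrals split by 1/4 yields ℳ[f](s)
segment 0 to 1/4 holds 2*sqrt(2)*t**(3/4); add its integral
∫ over [1/4, 9/4) of 2*sqrt(2)*t**(1/4)·t^(s-1) joins the sum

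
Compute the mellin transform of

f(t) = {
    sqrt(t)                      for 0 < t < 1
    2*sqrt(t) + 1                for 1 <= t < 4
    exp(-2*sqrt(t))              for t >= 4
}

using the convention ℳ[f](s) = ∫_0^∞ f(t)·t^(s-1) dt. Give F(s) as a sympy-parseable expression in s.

(-16**s + 10*2**(6*s)*s - 4*2**(4*s)*s + 2*2**(2*s)*s*(2*s + 1)*uppergamma(2*s, 4) + 64**s)/(16**s*s*(2*s + 1))
  Re(s) > -1/2

the power substitution comes off first: t on [0, 1); 2*t + 1 on [1, 2); exp(-2*t) on [2, ∞)
linearity at 1, 4 turns ℳ[f](s) into 3 summed integrals
piece [0, 1): integrate sqrt(t) against the kernel
segment [1, 4) carries (2*sqrt(t) + 1); integrate it
piece [4, ∞): integrate exp(-2*sqrt(t)) against the kernel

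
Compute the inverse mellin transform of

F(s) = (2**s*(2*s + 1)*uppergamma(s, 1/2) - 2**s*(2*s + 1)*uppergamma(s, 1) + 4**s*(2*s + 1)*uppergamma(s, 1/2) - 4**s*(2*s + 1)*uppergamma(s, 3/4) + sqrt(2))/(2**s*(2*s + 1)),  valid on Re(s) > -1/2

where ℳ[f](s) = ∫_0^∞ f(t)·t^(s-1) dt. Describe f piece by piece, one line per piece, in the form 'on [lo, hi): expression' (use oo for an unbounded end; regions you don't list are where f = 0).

breakpoints 1/2, 1: one integral from each of the 3 segments
between 0 and 1/2 the integrand is sqrt(t)·t^(s-1)
for t in [1/2, 1): the term is ∫ exp(-t)·t^(s-1)
on [1, 3/2) integrate f = exp(-t/2) against the kernel

on [0, 1/2): sqrt(t)
on [1/2, 1): exp(-t)
on [1, 3/2): exp(-t/2)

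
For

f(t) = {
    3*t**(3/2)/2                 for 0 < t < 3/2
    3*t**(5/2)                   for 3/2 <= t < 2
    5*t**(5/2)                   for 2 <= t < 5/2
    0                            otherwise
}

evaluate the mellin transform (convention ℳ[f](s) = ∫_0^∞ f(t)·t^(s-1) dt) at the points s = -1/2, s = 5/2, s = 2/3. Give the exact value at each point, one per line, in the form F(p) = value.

integrate the 3 segments split at 3/2, 2, then add the results
∫ 3*t**(3/2)/2·t^(s-1) over [0, 3/2)
over [3/2, 2), the kernel integral of 3*t**(5/2) enters the sum
on [2, 5/2) integrate f = 5*t**(5/2) against the kernel

F(-1/2) = 21/2
F(5/2) = 52607/640
F(2/3) = 3*2**(1/6)*(-3328 - 540*2**(2/3)*3**(1/6) + 8125*2**(2/3)*5**(1/6))/1976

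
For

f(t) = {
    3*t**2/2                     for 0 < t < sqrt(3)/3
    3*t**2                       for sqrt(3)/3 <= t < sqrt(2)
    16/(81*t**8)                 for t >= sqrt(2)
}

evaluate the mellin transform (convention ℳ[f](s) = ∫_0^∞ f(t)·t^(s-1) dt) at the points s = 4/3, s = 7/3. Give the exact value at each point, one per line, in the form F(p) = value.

F(4/3) = 3**(1/3)*(-81 + 973*6**(2/3))/1620
F(7/3) = 3**(5/6)*(-459 + 33100*6**(1/6))/35802

peel off the power substitution: 3*t/2 on [0, 1/3); 3*t on [1/3, 2); 16/(81*t**4) on [2, ∞)
undo the common scale on t: t on [0, 1/2); 2*t on [1/2, 3); t**(-4) on [3, ∞)
decompose at sqrt(3)/3, sqrt(2); ℳ[f](s) sums the 3 pieces' integrals
the [0, sqrt(3)/3) slice contributes ∫ 3*t**2/2·t^(s-1) dt
on [sqrt(3)/3, sqrt(2)): add ∫ 3*t**2·t^(s-1) dt
∫ over [sqrt(2), ∞) of 16/(81*t**8)·t^(s-1) joins the sum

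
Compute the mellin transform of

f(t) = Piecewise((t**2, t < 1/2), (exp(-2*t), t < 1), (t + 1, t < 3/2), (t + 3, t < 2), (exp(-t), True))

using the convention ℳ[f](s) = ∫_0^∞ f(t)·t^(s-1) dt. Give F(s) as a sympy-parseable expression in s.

(20*2**(2*s)*s*(s + 2) + 12*2**(2*s)*(s + 2) + 4*2**s*s*(s + 1)*(s + 2)*uppergamma(s, 2) - 8*2**s*s*(s + 2) - 4*2**s*(s + 2) - 8*3**s*s*(s + 2) - 8*3**s*(s + 2) + 4*s*(s + 1)*(s + 2)*uppergamma(s, 1) - 4*s*(s + 1)*(s + 2)*uppergamma(s, 2) + s*(s + 1))/(4*2**s*s*(s + 1)*(s + 2))
  Re(s) > -2

breakpoints 1/2, 1, 3/2, 2: one integral from each of the 5 segments
the [0, 1/2) slice contributes ∫ t**2·t^(s-1) dt
segment 1/2 to 1 holds exp(-2*t); add its integral
on [1, 3/2): add ∫ (t + 1)·t^(s-1) dt
on [3/2, 2): add ∫ (t + 3)·t^(s-1) dt
∫ exp(-t)·t^(s-1) over [2, ∞)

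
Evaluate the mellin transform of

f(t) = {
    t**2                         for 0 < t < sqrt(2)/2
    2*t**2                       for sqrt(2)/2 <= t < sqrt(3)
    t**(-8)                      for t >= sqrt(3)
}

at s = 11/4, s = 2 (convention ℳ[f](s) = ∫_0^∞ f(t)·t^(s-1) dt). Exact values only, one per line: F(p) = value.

F(11/4) = 2**(5/8)*(-567 + 40900*6**(3/8))/21546
F(2) = 5759/1296

back out the power substitution: t on [0, 1/2); 2*t on [1/2, 3); t**(-4) on [3, ∞)
f breaks at sqrt(2)/2, sqrt(3) into 3 integrals to sum
∫ over [0, sqrt(2)/2) of t**2·t^(s-1) joins the sum
the [sqrt(2)/2, sqrt(3)) slice contributes ∫ 2*t**2·t^(s-1) dt
piece [sqrt(3), ∞): integrate t**(-8) against the kernel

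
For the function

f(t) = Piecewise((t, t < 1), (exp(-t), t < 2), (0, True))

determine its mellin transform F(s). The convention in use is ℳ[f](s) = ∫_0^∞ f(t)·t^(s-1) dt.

integrate the 2 segments split at 1, then add the results
∫ over [0, 1) of t·t^(s-1) joins the sum
segment [1, 2) carries exp(-t); integrate it

((s + 1)*uppergamma(s, 1) - (s + 1)*uppergamma(s, 2) + 1)/(s + 1)
  Re(s) > -1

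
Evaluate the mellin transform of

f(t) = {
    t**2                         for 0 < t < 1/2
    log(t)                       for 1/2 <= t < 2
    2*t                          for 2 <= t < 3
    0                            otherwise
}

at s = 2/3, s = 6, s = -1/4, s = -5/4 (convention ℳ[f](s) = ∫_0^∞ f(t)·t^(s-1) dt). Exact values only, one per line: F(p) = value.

along the cuts 1/2, 2, ℳ[f](s) splits into 3 integrals
over [0, 1/2), the kernel integral of t**2 enters the sum
∫ over [1/2, 2) of log(t)·t^(s-1) joins the sum
on [2, 3): add ∫ 2*t·t^(s-1) dt

F(2/3) = 3*2**(1/3)*(-496*2**(1/3) + 125 + log(2**(80 + 160*2**(1/3))) + 192*6**(2/3))/320
F(6) = 4097*log(2)/384 + 8408191/14336
F(-1/4) = 2**(1/4)*(-224*sqrt(2) - log(2**(42*sqrt(2) + 84)) + 28*6**(3/4) + 339)/21
F(-5/4) = 2**(1/4)*(-100*6**(3/4) - log(2**(15*sqrt(2) + 120)) + 146 + 288*sqrt(2))/75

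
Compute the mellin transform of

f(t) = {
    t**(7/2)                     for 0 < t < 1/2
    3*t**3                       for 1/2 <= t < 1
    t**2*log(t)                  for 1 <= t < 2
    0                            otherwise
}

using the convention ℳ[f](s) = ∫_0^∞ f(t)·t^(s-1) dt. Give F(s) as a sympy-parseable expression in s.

(-32*2**(2*s)*(s + 3)*(2*s + 7) + 24*2**s*(s + 2)**2*(2*s + 7) + 8*2**s*(s + 3)*(2*s + 7) + 32*4**s*(s + 2)*(s + 3)*(2*s + 7)*log(2) + sqrt(2)*(s + 2)**2*(s + 3) - 3*(s + 2)**2*(2*s + 7))/(8*2**s*(s + 2)**2*(s + 3)*(2*s + 7))
  Re(s) > -7/2

peel off the shared t-power: t**(3/2) on [0, 1/2); 3*t on [1/2, 1); log(t) on [1, 2)
integrate the 3 segments split at 1/2, 1, then add the results
[0, 1/2) adds the kernel integral of t**(7/2)
the [1/2, 1) slice contributes ∫ 3*t**3·t^(s-1) dt
segment 1 to 2 holds t**2*log(t); add its integral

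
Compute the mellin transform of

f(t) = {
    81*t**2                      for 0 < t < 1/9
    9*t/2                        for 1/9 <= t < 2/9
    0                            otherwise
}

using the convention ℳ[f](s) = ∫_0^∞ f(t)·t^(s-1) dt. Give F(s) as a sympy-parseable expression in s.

(2*2**s*(s + 2) + s)/(2*9**s*(s + 1)*(s + 2))
  Re(s) > -2

invert the common scale on t to get 9*t**2 on [0, 1/3); 3*t/2 on [1/3, 2/3)
the common scale on t comes off first: t**2 on [0, 1); t/2 on [1, 2)
reversing the shared t-power: t on [0, 1); 1/2 on [1, 2)
decompose at 1/9; ℳ[f](s) sums the 2 pieces' integrals
between 0 and 1/9 the integrand is 81*t**2·t^(s-1)
over [1/9, 2/9), the kernel integral of 9*t/2 enters the sum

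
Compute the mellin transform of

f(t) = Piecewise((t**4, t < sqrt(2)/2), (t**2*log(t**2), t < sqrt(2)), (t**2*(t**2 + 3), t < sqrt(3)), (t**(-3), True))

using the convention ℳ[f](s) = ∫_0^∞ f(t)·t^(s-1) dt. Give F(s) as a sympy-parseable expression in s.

reversing the power substitution: t**2 on [0, 1/2); t*log(t) on [1/2, 2); t*(t + 3) on [2, 3); …
invert the shared t-power to get t on [0, 1/2); log(t) on [1/2, 2); t + 3 on [2, 3); …
integrate the 4 segments split at sqrt(2)/2, sqrt(2), sqrt(3), then add the results
piece [0, sqrt(2)/2): integrate t**4 against the kernel
piece [sqrt(2)/2, sqrt(2)): integrate t**2*log(t**2) against the kernel
segment sqrt(2) to sqrt(3) holds t**2*(t**2 + 3); add its integral
over [sqrt(3), ∞), the kernel integral of t**(-3) enters the sum

(360*2**s*(3 - s)*(s + 2)**2 + 72*2**s*(s - 3)*(s + 2)*(s + 4)*log(2) - 432*2**s*(s - 3)*(s + 2) - 144*2**s*(s - 3)*(s + 4) + 648*6**(s/2)*(s - 3)*(s + 2)**2 + 648*6**(s/2)*(s - 3)*(s + 2) - 4*sqrt(3)*6**(s/2)*(s + 2)**2*(s + 4) + 9*(s - 3)*(s + 2)**2 + 18*(s - 3)*(s + 2)*(s + 4)*log(2) + 36*(s - 3)*(s + 4))/(36*2**(s/2)*(s - 3)*(s + 2)**2*(s + 4))
  -4 < Re(s) < 3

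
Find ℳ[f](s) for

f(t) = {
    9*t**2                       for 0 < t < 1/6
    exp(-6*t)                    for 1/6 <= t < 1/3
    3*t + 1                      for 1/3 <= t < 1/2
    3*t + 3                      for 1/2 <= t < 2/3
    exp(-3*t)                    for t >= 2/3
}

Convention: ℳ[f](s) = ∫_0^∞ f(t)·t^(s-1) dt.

(20*2**(2*s)*s*(s + 2) + 12*2**(2*s)*(s + 2) + 4*2**s*s*(s + 1)*(s + 2)*uppergamma(s, 2) - 8*2**s*s*(s + 2) - 4*2**s*(s + 2) - 8*3**s*s*(s + 2) - 8*3**s*(s + 2) + 4*s*(s + 1)*(s + 2)*uppergamma(s, 1) - 4*s*(s + 1)*(s + 2)*uppergamma(s, 2) + s*(s + 1))/(4*6**s*s*(s + 1)*(s + 2))
  Re(s) > -2

reversing the common scale on t: t**2 on [0, 1/2); exp(-2*t) on [1/2, 1); t + 1 on [1, 3/2); …
treat the 5 regions marked off by 1/6, 1/3, 1/2, 2/3 separately and sum
for t in [0, 1/6): the term is ∫ 9*t**2·t^(s-1)
for t in [1/6, 1/3): the term is ∫ exp(-6*t)·t^(s-1)
piece [1/3, 1/2): integrate (3*t + 1) against the kernel
between 1/2 and 2/3 the integrand is (3*t + 3)·t^(s-1)
the [2/3, ∞) slice contributes ∫ exp(-3*t)·t^(s-1) dt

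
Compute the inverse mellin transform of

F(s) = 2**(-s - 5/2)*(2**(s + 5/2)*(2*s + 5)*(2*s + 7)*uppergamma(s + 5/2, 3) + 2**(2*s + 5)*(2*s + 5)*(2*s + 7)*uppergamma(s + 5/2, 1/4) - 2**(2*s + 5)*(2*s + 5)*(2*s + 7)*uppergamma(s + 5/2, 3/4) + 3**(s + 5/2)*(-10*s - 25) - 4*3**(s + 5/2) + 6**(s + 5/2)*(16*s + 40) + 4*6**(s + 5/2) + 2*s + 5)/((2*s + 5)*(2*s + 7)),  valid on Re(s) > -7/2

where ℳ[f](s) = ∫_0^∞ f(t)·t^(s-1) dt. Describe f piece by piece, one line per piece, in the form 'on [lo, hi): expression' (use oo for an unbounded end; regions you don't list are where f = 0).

strip the shared t-power: t**3 on [0, 1/2); t**2*exp(-t/2) on [1/2, 3/2); t**2*(t + 1) on [3/2, 3); …
the shared t-power comes off first: t on [0, 1/2); exp(-t/2) on [1/2, 3/2); t + 1 on [3/2, 3); …
breakpoints 1/2, 3/2, 3: one integral from each of the 4 segments
piece [0, 1/2): integrate t**(7/2) against the kernel
[1/2, 3/2) adds the kernel integral of t**(5/2)*exp(-t/2)
for t in [3/2, 3): the term is ∫ t**(5/2)*(t + 1)·t^(s-1)
for t in [3, ∞): the term is ∫ t**(5/2)*exp(-t)·t^(s-1)

on [0, 1/2): t**(7/2)
on [1/2, 3/2): t**(5/2)*exp(-t/2)
on [3/2, 3): t**(5/2)*(t + 1)
on [3, oo): t**(5/2)*exp(-t)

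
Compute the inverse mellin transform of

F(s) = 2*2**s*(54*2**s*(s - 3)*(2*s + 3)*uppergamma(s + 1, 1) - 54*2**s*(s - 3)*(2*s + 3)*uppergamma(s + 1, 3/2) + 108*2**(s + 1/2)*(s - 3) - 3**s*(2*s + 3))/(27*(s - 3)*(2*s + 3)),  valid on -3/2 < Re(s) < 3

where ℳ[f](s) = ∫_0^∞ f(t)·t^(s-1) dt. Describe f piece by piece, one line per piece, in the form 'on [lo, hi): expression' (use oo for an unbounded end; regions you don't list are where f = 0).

on [0, 4): sqrt(2)*t**(3/2)/2
on [4, 6): t*exp(-t/4)
on [6, oo): 16/t**3

the shared t-power comes off first: sqrt(2)*sqrt(t)/2 on [0, 4); exp(-t/4) on [4, 6); 16/t**4 on [6, ∞)
reversing the common scale on t: sqrt(t) on [0, 2); exp(-t/2) on [2, 3); t**(-4) on [3, ∞)
slice at 4, 6, transform all 3 pieces, and sum them
[0, 4) adds the kernel integral of sqrt(2)*t**(3/2)/2
segment [4, 6) carries t*exp(-t/4); integrate it
segment 6 to ∞ holds 16/t**3; add its integral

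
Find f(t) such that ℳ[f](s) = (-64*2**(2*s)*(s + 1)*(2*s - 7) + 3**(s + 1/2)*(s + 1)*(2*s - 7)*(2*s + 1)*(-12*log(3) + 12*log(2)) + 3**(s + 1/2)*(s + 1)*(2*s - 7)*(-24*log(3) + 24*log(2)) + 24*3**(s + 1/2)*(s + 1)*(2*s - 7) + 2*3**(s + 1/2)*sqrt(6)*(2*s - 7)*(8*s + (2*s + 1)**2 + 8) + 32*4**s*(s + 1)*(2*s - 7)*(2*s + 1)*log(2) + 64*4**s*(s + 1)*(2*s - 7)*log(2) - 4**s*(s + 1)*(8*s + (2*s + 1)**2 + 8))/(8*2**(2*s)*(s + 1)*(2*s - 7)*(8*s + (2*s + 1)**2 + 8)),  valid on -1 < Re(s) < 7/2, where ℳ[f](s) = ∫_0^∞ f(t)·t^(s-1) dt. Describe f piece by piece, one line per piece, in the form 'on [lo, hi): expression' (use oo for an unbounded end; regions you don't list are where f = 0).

on [0, 3/4): sqrt(2)*t
on [3/4, 1): 2*t**(3/2)*log(2*t)
on [1, oo): 1/(16*t**(7/2))

peel off the shared t-power: sqrt(2)*sqrt(t) on [0, 3/4); 2*t*log(2*t) on [3/4, 1); 1/(16*t**4) on [1, ∞)
reversing the common scale on t: sqrt(t) on [0, 3/2); t*log(t) on [3/2, 2); t**(-4) on [2, ∞)
breakpoints 3/4, 1: one integral from each of the 3 segments
on [0, 3/4) integrate f = sqrt(2)*t against the kernel
on [3/4, 1) integrate f = 2*t**(3/2)*log(2*t) against the kernel
∫ 1/(16*t**(7/2))·t^(s-1) over [1, ∞)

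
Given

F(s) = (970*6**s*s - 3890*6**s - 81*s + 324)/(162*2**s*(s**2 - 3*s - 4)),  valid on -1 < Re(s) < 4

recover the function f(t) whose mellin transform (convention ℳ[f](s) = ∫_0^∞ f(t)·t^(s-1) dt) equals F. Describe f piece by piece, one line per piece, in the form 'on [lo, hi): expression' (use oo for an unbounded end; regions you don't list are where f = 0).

on [0, 1/2): t
on [1/2, 3): 2*t
on [3, oo): t**(-4)

treat the 3 regions marked off by 1/2, 3 separately and sum
over [0, 1/2), the kernel integral of t enters the sum
the [1/2, 3) slice contributes ∫ 2*t·t^(s-1) dt
over [3, ∞), the kernel integral of t**(-4) enters the sum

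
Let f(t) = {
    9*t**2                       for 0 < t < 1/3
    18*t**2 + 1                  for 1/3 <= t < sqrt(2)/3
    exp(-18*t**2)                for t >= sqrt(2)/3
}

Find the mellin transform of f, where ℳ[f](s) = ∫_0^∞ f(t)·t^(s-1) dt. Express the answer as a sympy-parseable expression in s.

the common scale on t comes off first: t**2 on [0, 1); 2*t**2 + 1 on [1, sqrt(2)); exp(-2*t**2) on [sqrt(2), ∞)
back out the power substitution: t on [0, 1); 2*t + 1 on [1, 2); exp(-2*t) on [2, ∞)
integrate the 3 segments split at 1/3, sqrt(2)/3, then add the results
∫ 9*t**2·t^(s-1) over [0, 1/3)
segment [1/3, sqrt(2)/3) carries (18*t**2 + 1); integrate it
over [sqrt(2)/3, ∞), the kernel integral of exp(-18*t**2) enters the sum

(2**(s/2)*s*(s/2 + 1)*uppergamma(s/2, 4)/2 - 4**(s/2)*s - 4**(s/2) + 5*8**(s/2)*s/2 + 8**(s/2))/(3**s*4**(s/2)*s*(s/2 + 1))
  Re(s) > -2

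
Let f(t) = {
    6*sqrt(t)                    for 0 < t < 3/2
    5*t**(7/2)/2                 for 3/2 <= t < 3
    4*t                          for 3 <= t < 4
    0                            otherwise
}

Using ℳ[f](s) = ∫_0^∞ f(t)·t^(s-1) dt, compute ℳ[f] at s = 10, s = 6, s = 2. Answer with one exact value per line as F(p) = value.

F(10) = -177147*sqrt(6)/114688 + 295245*sqrt(3) + 16068628/11
F(6) = 50301*sqrt(6)/252928 + 56788/7 + 98415*sqrt(3)/19
F(2) = 3429*sqrt(6)/3520 + 148/3 + 1215*sqrt(3)/11

summing 3 kernel integrals split by 3/2, 3 yields ℳ[f](s)
segment [0, 3/2) carries 6*sqrt(t); integrate it
between 3/2 and 3 the integrand is 5*t**(7/2)/2·t^(s-1)
on [3, 4) integrate f = 4*t against the kernel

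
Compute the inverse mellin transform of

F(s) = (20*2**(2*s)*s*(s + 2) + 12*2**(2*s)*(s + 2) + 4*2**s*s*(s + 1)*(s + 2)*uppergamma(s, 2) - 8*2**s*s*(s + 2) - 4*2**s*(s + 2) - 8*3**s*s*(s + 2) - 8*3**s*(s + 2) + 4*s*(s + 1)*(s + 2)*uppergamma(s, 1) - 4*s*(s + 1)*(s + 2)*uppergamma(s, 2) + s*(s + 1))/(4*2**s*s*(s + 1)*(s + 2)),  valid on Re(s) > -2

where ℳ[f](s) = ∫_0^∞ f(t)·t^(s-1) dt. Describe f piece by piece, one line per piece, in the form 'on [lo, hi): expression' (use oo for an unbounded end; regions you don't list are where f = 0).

on [0, 1/2): t**2
on [1/2, 1): exp(-2*t)
on [1, 3/2): t + 1
on [3/2, 2): t + 3
on [2, oo): exp(-t)

the 5 pieces separated at 1/2, 1, 3/2, 2 each add one integral
piece [0, 1/2): integrate t**2 against the kernel
the [1/2, 1) slice contributes ∫ exp(-2*t)·t^(s-1) dt
[1, 3/2) adds the kernel integral of (t + 1)
[3/2, 2) adds the kernel integral of (t + 3)
segment [2, ∞) carries exp(-t); integrate it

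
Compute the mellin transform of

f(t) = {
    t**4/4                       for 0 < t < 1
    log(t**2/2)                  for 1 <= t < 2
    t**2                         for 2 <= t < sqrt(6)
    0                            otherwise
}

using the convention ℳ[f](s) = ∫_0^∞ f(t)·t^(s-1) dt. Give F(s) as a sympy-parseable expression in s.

(-16*2**s*s**2*(s + 4) + 4*2**s*s*(s + 2)*(s + 4)*log(2) - 8*2**s*(s + 2)*(s + 4) + 24*6**(s/2)*s**2*(s + 4) + s**2*(s + 2) + 4*s*(s + 2)*(s + 4)*log(2) + 8*(s + 2)*(s + 4))/(4*s**2*(s + 2)*(s + 4))
  Re(s) > -4

reversing the power substitution: t**2/4 on [0, 1); log(t/2) on [1, 4); t on [4, 6)
peel off the common scale on t: t**2 on [0, 1/2); log(t) on [1/2, 2); 2*t on [2, 3)
cuts at 1, 2: linearity sums the 3 kernel integrals
the [0, 1) slice contributes ∫ t**4/4·t^(s-1) dt
the [1, 2) slice contributes ∫ log(t**2/2)·t^(s-1) dt
the [2, sqrt(6)) slice contributes ∫ t**2·t^(s-1) dt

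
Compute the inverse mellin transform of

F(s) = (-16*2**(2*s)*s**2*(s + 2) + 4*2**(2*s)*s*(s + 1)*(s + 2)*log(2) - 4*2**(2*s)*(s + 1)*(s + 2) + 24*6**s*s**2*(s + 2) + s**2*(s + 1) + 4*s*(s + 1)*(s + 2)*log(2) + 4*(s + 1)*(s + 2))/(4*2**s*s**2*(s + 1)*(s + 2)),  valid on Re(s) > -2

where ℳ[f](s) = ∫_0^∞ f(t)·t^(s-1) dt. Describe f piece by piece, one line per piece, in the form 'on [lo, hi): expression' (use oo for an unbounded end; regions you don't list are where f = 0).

on [0, 1/2): t**2
on [1/2, 2): log(t)
on [2, 3): 2*t

decompose at 1/2, 2; ℳ[f](s) sums the 3 pieces' integrals
on [0, 1/2): add ∫ t**2·t^(s-1) dt
on [1/2, 2) integrate f = log(t) against the kernel
∫ 2*t·t^(s-1) over [2, 3)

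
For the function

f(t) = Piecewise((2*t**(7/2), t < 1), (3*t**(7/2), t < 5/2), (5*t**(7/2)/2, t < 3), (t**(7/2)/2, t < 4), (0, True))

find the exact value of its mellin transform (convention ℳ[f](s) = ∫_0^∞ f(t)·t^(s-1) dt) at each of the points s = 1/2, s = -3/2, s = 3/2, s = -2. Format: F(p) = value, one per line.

decompose at 1, 5/2, 3; ℳ[f](s) sums the 4 pieces' integrals
[0, 1) adds the kernel integral of 2*t**(7/2)
piece [1, 5/2): integrate 3*t**(7/2) against the kernel
segment 5/2 to 3 holds 5*t**(7/2)/2; add its integral
∫ t**(7/2)/2·t^(s-1) over [3, 4)

F(1/2) = 9873/128
F(-3/2) = 225/16
F(3/2) = 66933/320
F(-2) = 5*sqrt(10)/12 + 2 + 4*sqrt(3)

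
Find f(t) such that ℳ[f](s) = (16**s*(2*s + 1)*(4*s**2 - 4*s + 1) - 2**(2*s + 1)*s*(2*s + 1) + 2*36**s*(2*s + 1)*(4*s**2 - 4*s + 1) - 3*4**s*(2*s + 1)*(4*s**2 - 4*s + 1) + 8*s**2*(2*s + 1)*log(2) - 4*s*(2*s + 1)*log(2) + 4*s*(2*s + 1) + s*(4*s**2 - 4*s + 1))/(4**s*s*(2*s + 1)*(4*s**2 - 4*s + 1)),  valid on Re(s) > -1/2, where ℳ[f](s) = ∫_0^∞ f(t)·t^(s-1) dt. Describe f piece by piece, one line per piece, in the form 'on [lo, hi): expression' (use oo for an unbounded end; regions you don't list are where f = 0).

on [0, 1/4): sqrt(t)
on [1/4, 1): log(sqrt(t))/sqrt(t)
on [1, 4): 3
on [4, 9): 2

strip the power substitution: t on [0, 1/2); log(t)/t on [1/2, 1); 3 on [1, 2); …
f breaks at 1/4, 1, 4 into 4 integrals to sum
on [0, 1/4) integrate f = sqrt(t) against the kernel
[1/4, 1) adds the kernel integral of log(sqrt(t))/sqrt(t)
[1, 4) adds the kernel integral of 3
piece [4, 9): integrate 2 against the kernel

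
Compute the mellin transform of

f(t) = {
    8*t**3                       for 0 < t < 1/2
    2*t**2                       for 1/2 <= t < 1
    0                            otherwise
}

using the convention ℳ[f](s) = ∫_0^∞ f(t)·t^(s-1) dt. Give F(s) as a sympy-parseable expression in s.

the common scale on t comes off first: t**3 on [0, 1); t**2/2 on [1, 2)
invert the shared t-power to get t on [0, 1); 1/2 on [1, 2)
along the cuts 1/2, ℳ[f](s) splits into 2 integrals
∫ over [0, 1/2) of 8*t**3·t^(s-1) joins the sum
∫ 2*t**2·t^(s-1) over [1/2, 1)

(4*2**s*(s + 3) + s + 1)/(2*2**s*(s + 2)*(s + 3))
  Re(s) > -3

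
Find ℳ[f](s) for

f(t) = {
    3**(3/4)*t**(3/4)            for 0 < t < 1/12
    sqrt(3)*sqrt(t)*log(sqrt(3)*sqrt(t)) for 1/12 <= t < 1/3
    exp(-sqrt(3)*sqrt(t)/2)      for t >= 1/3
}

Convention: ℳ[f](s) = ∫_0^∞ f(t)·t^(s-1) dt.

the common scale on t comes off first: t**(3/4) on [0, 1/4); sqrt(t)*log(sqrt(t)) on [1/4, 1); exp(-sqrt(t)/2) on [1, ∞)
invert the power substitution to get t**(3/2) on [0, 1/2); t*log(t) on [1/2, 1); exp(-t/2) on [1, ∞)
decompose at 1/12, 1/3; ℳ[f](s) sums the 3 pieces' integrals
segment [0, 1/12) carries 3**(3/4)*t**(3/4); integrate it
[1/12, 1/3) adds the kernel integral of sqrt(3)*sqrt(t)*log(sqrt(3)*sqrt(t))
between 1/3 and ∞ the integrand is exp(-sqrt(3)*sqrt(t)/2)·t^(s-1)

(2*2**(4*s)*(4*s + 3)*(4*s**2 + 4*s + 1)*uppergamma(2*s, 1/2) - 2*2**(2*s)*(4*s + 3) + s*(4*s + 3)*log(4) + 4*s + (4*s + 3)*log(2) + sqrt(2)*(4*s**2 + 4*s + 1) + 3)/(12**s*(4*s + 3)*(4*s**2 + 4*s + 1))
  Re(s) > -3/4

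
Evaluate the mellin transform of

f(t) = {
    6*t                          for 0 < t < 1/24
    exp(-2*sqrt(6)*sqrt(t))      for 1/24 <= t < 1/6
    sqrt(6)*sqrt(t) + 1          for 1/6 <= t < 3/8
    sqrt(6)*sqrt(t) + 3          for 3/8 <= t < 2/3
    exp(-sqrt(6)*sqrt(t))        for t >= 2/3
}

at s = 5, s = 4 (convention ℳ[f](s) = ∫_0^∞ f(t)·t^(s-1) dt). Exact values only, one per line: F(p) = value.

invert the common scale on t to get 3*t on [0, 1/12); exp(-2*sqrt(3)*sqrt(t)) on [1/12, 1/3); sqrt(3)*sqrt(t) + 1 on [1/3, 3/4); …
peel off the common scale on t: t on [0, 1/4); exp(-2*sqrt(t)) on [1/4, 1); sqrt(t) + 1 on [1, 9/4); …
undo the power substitution: t**2 on [0, 1/2); exp(-2*t) on [1/2, 1); t + 1 on [1, 3/2); …
along the cuts 1/24, 1/6, 3/8, 2/3, ℳ[f](s) splits into 5 integrals
on [0, 1/24) integrate f = 6*t against the kernel
segment 1/24 to 1/6 holds exp(-2*sqrt(6)*sqrt(t)); add its integral
for t in [1/6, 3/8): the term is ∫ (sqrt(6)*sqrt(t) + 1)·t^(s-1)
segment 3/8 to 2/3 holds (sqrt(6)*sqrt(t) + 3); add its integral
the [2/3, ∞) slice contributes ∫ exp(-sqrt(6)*sqrt(t))·t^(s-1) dt

F(5) = (2604122400*E + 1302094759*exp(2) + 7241213675520)*exp(-2)/10510663680
F(4) = (4932000*E + 13477999*exp(2) + 3414960000)*exp(-2)/59719680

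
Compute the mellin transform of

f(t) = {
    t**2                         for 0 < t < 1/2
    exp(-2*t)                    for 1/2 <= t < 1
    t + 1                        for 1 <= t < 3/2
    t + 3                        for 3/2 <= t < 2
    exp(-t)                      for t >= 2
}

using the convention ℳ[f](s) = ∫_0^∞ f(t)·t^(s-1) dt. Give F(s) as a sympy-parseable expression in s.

summing 5 kernel integrals split by 1/2, 1, 3/2, 2 yields ℳ[f](s)
∫ over [0, 1/2) of t**2·t^(s-1) joins the sum
segment 1/2 to 1 holds exp(-2*t); add its integral
over [1, 3/2), the kernel integral of (t + 1) enters the sum
the [3/2, 2) slice contributes ∫ (t + 3)·t^(s-1) dt
for t in [2, ∞): the term is ∫ exp(-t)·t^(s-1)

(20*2**(2*s)*s*(s + 2) + 12*2**(2*s)*(s + 2) + 4*2**s*s*(s + 1)*(s + 2)*uppergamma(s, 2) - 8*2**s*s*(s + 2) - 4*2**s*(s + 2) - 8*3**s*s*(s + 2) - 8*3**s*(s + 2) + 4*s*(s + 1)*(s + 2)*uppergamma(s, 1) - 4*s*(s + 1)*(s + 2)*uppergamma(s, 2) + s*(s + 1))/(4*2**s*s*(s + 1)*(s + 2))
  Re(s) > -2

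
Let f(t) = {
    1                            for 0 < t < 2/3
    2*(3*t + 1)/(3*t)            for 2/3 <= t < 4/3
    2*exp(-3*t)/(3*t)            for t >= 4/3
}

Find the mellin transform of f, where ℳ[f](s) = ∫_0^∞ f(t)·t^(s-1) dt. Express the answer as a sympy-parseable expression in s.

reversing the common scale on t: 1 on [0, 1); (2*t + 1)/t on [1, 2); exp(-2*t)/t on [2, ∞)
reversing the shared t-power: t on [0, 1); 2*t + 1 on [1, 2); exp(-2*t) on [2, ∞)
f breaks at 2/3, 4/3 into 3 integrals to sum
over [0, 2/3), the kernel integral of 1 enters the sum
for t in [2/3, 4/3): the term is ∫ 2*(3*t + 1)/(3*t)·t^(s-1)
∫ 2*exp(-3*t)/(3*t)·t^(s-1) over [4/3, ∞)

2**(s - 1)*(-2**(s + 1) + 2**(s + 2)*(1 - s) + 4**s*(5*s - 5) + 4**s + 4*s*(s - 1)*uppergamma(s - 1, 4))/(6**s*s*(s - 1))
  Re(s) > 0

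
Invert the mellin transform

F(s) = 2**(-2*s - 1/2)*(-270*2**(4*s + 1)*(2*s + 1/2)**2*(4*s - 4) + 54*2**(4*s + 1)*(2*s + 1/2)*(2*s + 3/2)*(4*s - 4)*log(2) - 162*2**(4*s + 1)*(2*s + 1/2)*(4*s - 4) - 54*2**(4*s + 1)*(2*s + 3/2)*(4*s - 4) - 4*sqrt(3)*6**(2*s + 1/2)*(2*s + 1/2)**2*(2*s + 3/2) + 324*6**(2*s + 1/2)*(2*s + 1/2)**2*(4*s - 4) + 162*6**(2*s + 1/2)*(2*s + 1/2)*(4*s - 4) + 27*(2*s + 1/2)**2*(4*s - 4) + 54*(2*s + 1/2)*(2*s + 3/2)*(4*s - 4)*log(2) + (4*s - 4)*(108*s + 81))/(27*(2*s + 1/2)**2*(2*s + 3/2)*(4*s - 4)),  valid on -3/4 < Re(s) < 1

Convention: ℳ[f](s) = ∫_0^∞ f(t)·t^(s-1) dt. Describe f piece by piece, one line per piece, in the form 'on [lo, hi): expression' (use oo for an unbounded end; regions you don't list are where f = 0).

reversing the power substitution: t**(3/2) on [0, 1/2); sqrt(t)*log(t) on [1/2, 2); sqrt(t)*(t + 3) on [2, 3); …
strip the shared t-power: t on [0, 1/2); log(t) on [1/2, 2); t + 3 on [2, 3); …
split f at 1/4, 4, 9: ℳ[f](s) collects 4 kernel integrals
on [0, 1/4) integrate f = t**(3/4) against the kernel
piece [1/4, 4): integrate t**(1/4)*log(sqrt(t)) against the kernel
segment 4 to 9 holds t**(1/4)*(sqrt(t) + 3); add its integral
on [9, ∞) integrate f = 1/t against the kernel

on [0, 1/4): t**(3/4)
on [1/4, 4): t**(1/4)*log(sqrt(t))
on [4, 9): t**(1/4)*(sqrt(t) + 3)
on [9, oo): 1/t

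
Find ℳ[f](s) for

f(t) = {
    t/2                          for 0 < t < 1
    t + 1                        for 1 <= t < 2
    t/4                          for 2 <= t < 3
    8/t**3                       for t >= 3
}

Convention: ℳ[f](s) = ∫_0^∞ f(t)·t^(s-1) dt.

remove the common scale on t first: t on [0, 1/2); 2*t + 1 on [1/2, 1); t/2 on [1, 3/2); …
along the cuts 1, 2, 3, ℳ[f](s) splits into 4 integrals
[0, 1) adds the kernel integral of t/2
piece [1, 2): integrate (t + 1) against the kernel
over [2, 3), the kernel integral of t/4 enters the sum
segment [3, ∞) carries 8/t**3; integrate it

(270*2**s*s**2 - 702*2**s*s - 324*2**s + 49*3**s*s**2 - 275*3**s*s - 162*s**2 + 378*s + 324)/(108*s*(s**2 - 2*s - 3))
  -1 < Re(s) < 3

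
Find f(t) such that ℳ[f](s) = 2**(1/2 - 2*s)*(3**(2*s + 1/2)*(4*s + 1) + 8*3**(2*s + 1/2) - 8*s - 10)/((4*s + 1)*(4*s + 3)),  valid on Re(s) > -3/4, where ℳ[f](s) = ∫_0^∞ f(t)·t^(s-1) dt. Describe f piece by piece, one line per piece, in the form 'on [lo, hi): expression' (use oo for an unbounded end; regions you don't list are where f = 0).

peel off the power substitution: t**(3/2) on [0, 1/2); sqrt(t)*(2 - t) on [1/2, 3/2)
strip the shared t-power: t on [0, 1/2); 2 - t on [1/2, 3/2)
along the cuts 1/4, ℳ[f](s) splits into 2 integrals
for t in [0, 1/4): the term is ∫ t**(3/4)·t^(s-1)
piece [1/4, 9/4): integrate t**(1/4)*(2 - sqrt(t)) against the kernel

on [0, 1/4): t**(3/4)
on [1/4, 9/4): t**(1/4)*(2 - sqrt(t))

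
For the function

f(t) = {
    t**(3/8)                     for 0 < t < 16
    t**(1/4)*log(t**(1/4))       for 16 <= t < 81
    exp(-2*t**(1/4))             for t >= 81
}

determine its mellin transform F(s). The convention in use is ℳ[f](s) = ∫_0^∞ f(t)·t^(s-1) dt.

remove the power substitution first: t**(3/4) on [0, 4); sqrt(t)*log(sqrt(t)) on [4, 9); exp(-2*sqrt(t)) on [9, ∞)
invert the power substitution to get t**(3/2) on [0, 2); t*log(t) on [2, 3); exp(-2*t) on [3, ∞)
summing 3 kernel integrals split by 16, 81 yields ℳ[f](s)
∫ t**(3/8)·t^(s-1) over [0, 16)
segment [16, 81) carries t**(1/4)*log(t**(1/4)); integrate it
for t in [81, ∞): the term is ∫ exp(-2*t**(1/4))·t^(s-1)

4*(12*104976**s*s*(8*s + 3)*log(3) - 3*104976**s*(8*s + 3) + 3*104976**s*(8*s + 3)*log(3) - 8*20736**s*s*(8*s + 3)*log(2) - 2*20736**s*(8*s + 3)*log(2) + 2*20736**s*(8*s + 3) + 4*sqrt(2)*20736**s*(16*s**2 + 8*s + 1) + 81**s*(8*s + 3)*(16*s**2 + 8*s + 1)*uppergamma(4*s, 6))/(1296**s*(8*s + 3)*(16*s**2 + 8*s + 1))
  Re(s) > -3/8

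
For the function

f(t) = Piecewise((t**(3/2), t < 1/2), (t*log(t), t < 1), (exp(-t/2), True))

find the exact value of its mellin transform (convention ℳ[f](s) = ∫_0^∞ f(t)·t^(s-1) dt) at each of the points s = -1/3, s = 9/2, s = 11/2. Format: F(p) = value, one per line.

treat the 3 regions marked off by 1/2, 1 separately and sum
∫ t**(3/2)·t^(s-1) over [0, 1/2)
on [1/2, 1) integrate f = t*log(t) against the kernel
[1, ∞) adds the kernel integral of exp(-t/2)

F(-1/3) = 2**(1/3)*(-63*2**(2/3) + 12*sqrt(2) + 28*2**(1/3)*uppergamma(-1/3, 1/2) + 42*log(2) + 63)/56
F(9/2) = -1415/46464 + sqrt(2)/1936 + sqrt(2)*log(2)/352 + 105*sqrt(2)*sqrt(pi)*erfc(sqrt(2)/2) + 296*exp(-1/2)
F(11/2) = -3415/151424 + sqrt(2)/5408 + sqrt(2)*log(2)/832 + 945*sqrt(2)*sqrt(pi)*erfc(sqrt(2)/2) + 2666*exp(-1/2)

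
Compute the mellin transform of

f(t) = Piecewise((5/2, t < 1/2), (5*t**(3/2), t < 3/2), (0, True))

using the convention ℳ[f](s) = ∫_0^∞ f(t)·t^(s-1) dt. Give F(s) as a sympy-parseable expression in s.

5*(3*3**s*sqrt(6)*s - sqrt(2)*s + 2*s + 3)/(2*2**s*s*(2*s + 3))
  Re(s) > 0

the 2 pieces separated at 1/2 each add one integral
on [0, 1/2) integrate f = 5/2 against the kernel
piece [1/2, 3/2): integrate 5*t**(3/2) against the kernel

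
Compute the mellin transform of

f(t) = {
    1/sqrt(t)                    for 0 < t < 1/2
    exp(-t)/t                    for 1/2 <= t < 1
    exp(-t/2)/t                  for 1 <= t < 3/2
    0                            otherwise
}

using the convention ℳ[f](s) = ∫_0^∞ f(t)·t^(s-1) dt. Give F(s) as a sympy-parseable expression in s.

remove the shared t-power first: sqrt(t) on [0, 1/2); exp(-t) on [1/2, 1); exp(-t/2) on [1, 3/2)
split f at 1/2, 1: ℳ[f](s) collects 3 kernel integrals
on [0, 1/2) integrate f = 1/sqrt(t) against the kernel
segment 1/2 to 1 holds exp(-t)/t; add its integral
∫ over [1, 3/2) of exp(-t/2)/t·t^(s-1) joins the sum

(2*2**s*(2*s - 1)*uppergamma(s - 1, 1/2) - 2*2**s*(2*s - 1)*uppergamma(s - 1, 1) + 4**s*(2*s - 1)*uppergamma(s - 1, 1/2) - 4**s*(2*s - 1)*uppergamma(s - 1, 3/4) + 4*sqrt(2))/(2*2**s*(2*s - 1))
  Re(s) > 1/2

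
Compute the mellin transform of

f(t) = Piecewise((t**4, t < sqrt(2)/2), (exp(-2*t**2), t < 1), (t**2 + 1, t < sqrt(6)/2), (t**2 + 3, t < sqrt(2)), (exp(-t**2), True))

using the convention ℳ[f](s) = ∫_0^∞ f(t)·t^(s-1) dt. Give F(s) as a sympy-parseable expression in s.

invert the power substitution to get t**2 on [0, 1/2); exp(-2*t) on [1/2, 1); t + 1 on [1, 3/2); …
breakpoints sqrt(2)/2, 1, sqrt(6)/2, sqrt(2): one integral from each of the 5 segments
the [0, sqrt(2)/2) slice contributes ∫ t**4·t^(s-1) dt
segment [sqrt(2)/2, 1) carries exp(-2*t**2); integrate it
segment 1 to sqrt(6)/2 holds (t**2 + 1); add its integral
[sqrt(6)/2, sqrt(2)) adds the kernel integral of (t**2 + 3)
segment sqrt(2) to ∞ holds exp(-t**2); add its integral

(sqrt(2)/2)**s*(2*2**(s/2)*s*(s + 2)*(s + 4)*uppergamma(s/2, 2) - 8*2**(s/2)*s*(s + 4) - 8*2**(s/2)*(s + 4) + 20*2**s*s*(s + 4) + 24*2**s*(s + 4) - 8*3**(s/2)*s*(s + 4) - 16*3**(s/2)*(s + 4) + 2*s*(s + 2)*(s + 4)*uppergamma(s/2, 1) - 2*s*(s + 2)*(s + 4)*uppergamma(s/2, 2) + s*(s + 2))/(4*s*(s + 2)*(s + 4))
  Re(s) > -4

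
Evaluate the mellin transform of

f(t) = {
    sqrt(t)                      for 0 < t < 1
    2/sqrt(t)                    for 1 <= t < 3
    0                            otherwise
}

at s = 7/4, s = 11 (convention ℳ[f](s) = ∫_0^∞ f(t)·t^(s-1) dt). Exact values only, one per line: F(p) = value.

the shared t-power comes off first: t**(3/2) on [0, 1); 2*sqrt(t) on [1, 3)
decompose at 1; ℳ[f](s) sums the 2 pieces' integrals
the [0, 1) slice contributes ∫ sqrt(t)·t^(s-1) dt
[1, 3) adds the kernel integral of 2/sqrt(t)

F(7/4) = -52/45 + 24*3**(1/4)/5
F(11) = -50/483 + 78732*sqrt(3)/7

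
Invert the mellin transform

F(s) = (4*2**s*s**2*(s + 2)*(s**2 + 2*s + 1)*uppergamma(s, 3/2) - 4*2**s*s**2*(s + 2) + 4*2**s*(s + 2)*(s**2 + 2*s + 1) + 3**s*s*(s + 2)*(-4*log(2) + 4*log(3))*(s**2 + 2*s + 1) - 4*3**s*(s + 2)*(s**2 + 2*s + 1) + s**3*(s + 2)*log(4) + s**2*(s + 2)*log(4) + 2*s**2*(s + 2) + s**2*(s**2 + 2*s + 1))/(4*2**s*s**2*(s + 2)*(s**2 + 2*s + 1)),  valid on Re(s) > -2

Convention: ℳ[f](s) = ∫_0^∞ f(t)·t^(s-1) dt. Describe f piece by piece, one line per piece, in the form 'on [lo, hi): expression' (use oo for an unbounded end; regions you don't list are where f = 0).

on [0, 1/2): t**2
on [1/2, 1): t*log(t)
on [1, 3/2): log(t)
on [3/2, oo): exp(-t)

the 4 pieces separated at 1/2, 1, 3/2 each add one integral
over [0, 1/2), the kernel integral of t**2 enters the sum
on [1/2, 1) integrate f = t*log(t) against the kernel
[1, 3/2) adds the kernel integral of log(t)
on [3/2, ∞): add ∫ exp(-t)·t^(s-1) dt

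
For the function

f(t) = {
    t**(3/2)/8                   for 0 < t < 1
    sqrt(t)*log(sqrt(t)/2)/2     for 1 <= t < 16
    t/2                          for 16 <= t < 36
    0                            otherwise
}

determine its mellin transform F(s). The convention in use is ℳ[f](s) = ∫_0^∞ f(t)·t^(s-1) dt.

(16*2**(4*s)*(s + 1)*(2*s + 1)*(2*s + 3)*log(2) - 16*2**(4*s)*(s + 1)*(2*s + 3) - 32*2**(4*s)*(2*s + 1)**2*(2*s + 3) + 72*6**(2*s)*(2*s + 1)**2*(2*s + 3) + (s + 1)*(2*s + 1)**2 + 4*(s + 1)*(2*s + 1)*(2*s + 3)*log(2) + 4*(s + 1)*(2*s + 3))/(4*(s + 1)*(2*s + 1)**2*(2*s + 3))
  Re(s) > -3/2

the power substitution comes off first: t**3/8 on [0, 1); t*log(t/2)/2 on [1, 4); t**2/2 on [4, 6)
undo the common scale on t: t**3 on [0, 1/2); t*log(t) on [1/2, 2); 2*t**2 on [2, 3)
undo the shared t-power: t**2 on [0, 1/2); log(t) on [1/2, 2); 2*t on [2, 3)
integrate the 3 segments split at 1, 16, then add the results
piece [0, 1): integrate t**(3/2)/8 against the kernel
segment [1, 16) carries sqrt(t)*log(sqrt(t)/2)/2; integrate it
the [16, 36) slice contributes ∫ t/2·t^(s-1) dt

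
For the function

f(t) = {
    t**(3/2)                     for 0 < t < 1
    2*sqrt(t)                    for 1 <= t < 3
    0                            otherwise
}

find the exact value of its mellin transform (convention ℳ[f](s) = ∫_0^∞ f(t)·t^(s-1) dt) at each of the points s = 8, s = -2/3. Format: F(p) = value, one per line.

integrate the 2 segments split at 1, then add the results
for t in [0, 1): the term is ∫ t**(3/2)·t^(s-1)
over [1, 3), the kernel integral of 2*sqrt(t) enters the sum

F(8) = -42/323 + 26244*sqrt(3)/17
F(-2/3) = 66/5 - 4*3**(5/6)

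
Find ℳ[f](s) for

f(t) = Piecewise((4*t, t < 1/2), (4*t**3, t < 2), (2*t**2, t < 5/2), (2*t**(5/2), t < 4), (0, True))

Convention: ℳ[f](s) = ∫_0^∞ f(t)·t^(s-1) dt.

decompose at 1/2, 2, 5/2; ℳ[f](s) sums the 4 pieces' integrals
on [0, 1/2): add ∫ 4*t·t^(s-1) dt
between 1/2 and 2 the integrand is 4*t**3·t^(s-1)
segment [2, 5/2) carries 2*t**2; integrate it
on [5/2, 4) integrate f = 2*t**(5/2) against the kernel

2**(-s - 1)*(-2**(2*s + 4)*(s + 1)*(s + 3)*(2*s + 5) + 2**(2*s + 6)*(s + 1)*(s + 2)*(2*s + 5) + 2**(3*s + 8)*(s + 1)*(s + 2)*(s + 3) + 5**(s + 2)*(s + 1)*(s + 3)*(2*s + 5) - sqrt(2)*5**(s + 5/2)*(s + 1)*(s + 2)*(s + 3) - (s + 1)*(s + 2)*(2*s + 5) + 4*(s + 2)*(s + 3)*(2*s + 5))/((s + 1)*(s + 2)*(s + 3)*(2*s + 5))
  Re(s) > -1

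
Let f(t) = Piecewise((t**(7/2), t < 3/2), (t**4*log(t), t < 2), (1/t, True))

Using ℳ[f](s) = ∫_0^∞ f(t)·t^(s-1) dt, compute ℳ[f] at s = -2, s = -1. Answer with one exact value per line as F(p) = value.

the shared t-power comes off first: t**(3/2) on [0, 3/2); t**2*log(t) on [3/2, 2); t**(-3) on [2, ∞)
undo the shared t-power: sqrt(t) on [0, 3/2); t*log(t) on [3/2, 2); t**(-4) on [2, ∞)
treat the 3 regions marked off by 3/2, 2 separately and sum
on [0, 3/2): add ∫ t**(7/2)·t^(s-1) dt
on [3/2, 2) integrate f = t**4*log(t) against the kernel
piece [2, ∞): integrate 1/t against the kernel

F(-2) = -9*log(3)/8 - 19/48 + sqrt(6)/2 + 25*log(2)/8
F(-1) = -9*log(3)/8 - 7/18 + 9*sqrt(6)/20 + 91*log(2)/24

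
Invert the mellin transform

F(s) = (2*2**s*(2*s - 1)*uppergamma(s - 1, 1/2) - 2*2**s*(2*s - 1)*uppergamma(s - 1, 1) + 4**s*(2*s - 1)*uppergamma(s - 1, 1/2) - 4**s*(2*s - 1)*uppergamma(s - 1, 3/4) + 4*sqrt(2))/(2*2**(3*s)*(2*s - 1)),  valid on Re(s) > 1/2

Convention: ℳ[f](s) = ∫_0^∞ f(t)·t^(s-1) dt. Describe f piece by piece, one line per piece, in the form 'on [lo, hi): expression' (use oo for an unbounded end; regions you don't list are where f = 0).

invert the common scale on t to get sqrt(2)/(2*sqrt(t)) on [0, 1/4); exp(-2*t)/(2*t) on [1/4, 1/2); exp(-t)/(2*t) on [1/2, 3/4)
undo the common scale on t: 1/sqrt(t) on [0, 1/2); exp(-t)/t on [1/2, 1); exp(-t/2)/t on [1, 3/2)
invert the shared t-power to get sqrt(t) on [0, 1/2); exp(-t) on [1/2, 1); exp(-t/2) on [1, 3/2)
linearity at 1/8, 1/4 turns ℳ[f](s) into 3 summed integrals
on [0, 1/8): add ∫ 1/(2*sqrt(t))·t^(s-1) dt
the [1/8, 1/4) slice contributes ∫ exp(-4*t)/(4*t)·t^(s-1) dt
segment 1/4 to 3/8 holds exp(-2*t)/(4*t); add its integral

on [0, 1/8): 1/(2*sqrt(t))
on [1/8, 1/4): exp(-4*t)/(4*t)
on [1/4, 3/8): exp(-2*t)/(4*t)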